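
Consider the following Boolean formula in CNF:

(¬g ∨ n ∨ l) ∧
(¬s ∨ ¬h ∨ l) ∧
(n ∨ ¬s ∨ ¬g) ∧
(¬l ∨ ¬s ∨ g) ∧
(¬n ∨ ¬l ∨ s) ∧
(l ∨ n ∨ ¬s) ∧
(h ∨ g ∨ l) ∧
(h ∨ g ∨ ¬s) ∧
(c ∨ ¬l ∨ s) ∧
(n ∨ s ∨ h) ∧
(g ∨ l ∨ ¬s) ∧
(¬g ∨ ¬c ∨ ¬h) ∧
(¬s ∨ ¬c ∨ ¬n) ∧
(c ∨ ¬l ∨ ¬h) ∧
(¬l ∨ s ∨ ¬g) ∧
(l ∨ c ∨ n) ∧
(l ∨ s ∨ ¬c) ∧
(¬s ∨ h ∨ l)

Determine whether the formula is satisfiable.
Yes

Yes, the formula is satisfiable.

One satisfying assignment is: g=True, l=False, n=True, c=False, h=False, s=False

Verification: With this assignment, all 18 clauses evaluate to true.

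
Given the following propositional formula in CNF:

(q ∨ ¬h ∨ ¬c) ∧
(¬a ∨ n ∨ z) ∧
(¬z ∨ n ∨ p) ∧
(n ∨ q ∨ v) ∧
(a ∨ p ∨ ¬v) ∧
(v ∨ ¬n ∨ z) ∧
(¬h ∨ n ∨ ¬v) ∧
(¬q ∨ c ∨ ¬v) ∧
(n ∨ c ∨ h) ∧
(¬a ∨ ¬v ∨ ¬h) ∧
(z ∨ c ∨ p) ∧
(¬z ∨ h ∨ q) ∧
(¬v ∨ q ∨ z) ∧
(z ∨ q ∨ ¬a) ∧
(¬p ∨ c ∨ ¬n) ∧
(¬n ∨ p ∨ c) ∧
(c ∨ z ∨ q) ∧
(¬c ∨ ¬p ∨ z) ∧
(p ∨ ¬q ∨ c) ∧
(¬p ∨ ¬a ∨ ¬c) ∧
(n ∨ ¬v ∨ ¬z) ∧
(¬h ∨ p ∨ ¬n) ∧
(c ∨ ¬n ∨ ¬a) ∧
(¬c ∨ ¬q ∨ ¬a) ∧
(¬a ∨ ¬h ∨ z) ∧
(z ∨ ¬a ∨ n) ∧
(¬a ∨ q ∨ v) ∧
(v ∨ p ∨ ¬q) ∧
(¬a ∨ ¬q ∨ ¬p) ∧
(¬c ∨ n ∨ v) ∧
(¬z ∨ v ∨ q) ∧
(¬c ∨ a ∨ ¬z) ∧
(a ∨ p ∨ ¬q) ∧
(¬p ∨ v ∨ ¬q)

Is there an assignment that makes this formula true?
No

No, the formula is not satisfiable.

No assignment of truth values to the variables can make all 34 clauses true simultaneously.

The formula is UNSAT (unsatisfiable).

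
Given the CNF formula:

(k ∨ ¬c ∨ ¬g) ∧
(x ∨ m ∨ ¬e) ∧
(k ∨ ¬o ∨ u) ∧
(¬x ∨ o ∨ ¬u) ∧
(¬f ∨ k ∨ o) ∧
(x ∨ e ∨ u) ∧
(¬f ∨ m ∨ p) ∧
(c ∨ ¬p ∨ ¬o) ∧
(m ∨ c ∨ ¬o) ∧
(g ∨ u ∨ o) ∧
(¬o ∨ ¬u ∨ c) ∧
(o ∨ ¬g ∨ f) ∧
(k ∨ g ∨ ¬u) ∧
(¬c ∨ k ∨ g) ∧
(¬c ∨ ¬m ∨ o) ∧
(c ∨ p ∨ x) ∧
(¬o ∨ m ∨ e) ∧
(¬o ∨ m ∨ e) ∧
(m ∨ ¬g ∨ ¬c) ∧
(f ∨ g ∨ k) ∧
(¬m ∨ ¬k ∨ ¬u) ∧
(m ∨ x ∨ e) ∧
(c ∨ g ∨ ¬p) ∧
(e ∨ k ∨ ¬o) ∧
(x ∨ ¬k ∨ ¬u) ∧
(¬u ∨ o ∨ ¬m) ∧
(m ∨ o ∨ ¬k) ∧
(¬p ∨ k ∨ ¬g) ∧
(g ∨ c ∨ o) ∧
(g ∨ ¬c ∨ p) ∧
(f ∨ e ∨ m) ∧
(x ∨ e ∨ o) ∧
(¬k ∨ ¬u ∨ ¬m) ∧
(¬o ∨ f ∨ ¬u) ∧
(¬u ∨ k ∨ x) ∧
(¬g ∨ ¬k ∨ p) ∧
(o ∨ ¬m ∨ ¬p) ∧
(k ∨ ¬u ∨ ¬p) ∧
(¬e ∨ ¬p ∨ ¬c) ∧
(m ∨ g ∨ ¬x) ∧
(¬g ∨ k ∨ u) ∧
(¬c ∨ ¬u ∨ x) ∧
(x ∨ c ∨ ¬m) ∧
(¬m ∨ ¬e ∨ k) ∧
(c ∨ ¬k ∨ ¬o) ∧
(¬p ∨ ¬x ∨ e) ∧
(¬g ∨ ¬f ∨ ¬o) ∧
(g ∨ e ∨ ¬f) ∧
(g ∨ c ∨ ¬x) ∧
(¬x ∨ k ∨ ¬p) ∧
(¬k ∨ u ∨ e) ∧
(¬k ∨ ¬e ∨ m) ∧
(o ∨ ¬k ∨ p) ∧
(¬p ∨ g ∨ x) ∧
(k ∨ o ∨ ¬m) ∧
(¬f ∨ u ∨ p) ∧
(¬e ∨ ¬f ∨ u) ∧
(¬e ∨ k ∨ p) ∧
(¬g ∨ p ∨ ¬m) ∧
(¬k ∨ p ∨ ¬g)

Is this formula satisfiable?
No

No, the formula is not satisfiable.

No assignment of truth values to the variables can make all 60 clauses true simultaneously.

The formula is UNSAT (unsatisfiable).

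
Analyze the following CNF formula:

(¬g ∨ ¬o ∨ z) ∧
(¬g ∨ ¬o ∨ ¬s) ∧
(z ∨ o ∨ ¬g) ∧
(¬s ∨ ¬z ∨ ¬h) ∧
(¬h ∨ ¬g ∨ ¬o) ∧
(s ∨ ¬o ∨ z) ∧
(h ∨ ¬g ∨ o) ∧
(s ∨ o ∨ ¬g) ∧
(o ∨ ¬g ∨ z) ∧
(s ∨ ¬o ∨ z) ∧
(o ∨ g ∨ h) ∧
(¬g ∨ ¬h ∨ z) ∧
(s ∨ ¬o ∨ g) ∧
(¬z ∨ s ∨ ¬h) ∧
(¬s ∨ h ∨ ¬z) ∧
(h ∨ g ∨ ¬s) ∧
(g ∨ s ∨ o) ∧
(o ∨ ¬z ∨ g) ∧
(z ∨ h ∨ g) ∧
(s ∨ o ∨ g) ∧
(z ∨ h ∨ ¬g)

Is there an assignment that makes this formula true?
Yes

Yes, the formula is satisfiable.

One satisfying assignment is: s=True, z=False, g=False, o=False, h=True

Verification: With this assignment, all 21 clauses evaluate to true.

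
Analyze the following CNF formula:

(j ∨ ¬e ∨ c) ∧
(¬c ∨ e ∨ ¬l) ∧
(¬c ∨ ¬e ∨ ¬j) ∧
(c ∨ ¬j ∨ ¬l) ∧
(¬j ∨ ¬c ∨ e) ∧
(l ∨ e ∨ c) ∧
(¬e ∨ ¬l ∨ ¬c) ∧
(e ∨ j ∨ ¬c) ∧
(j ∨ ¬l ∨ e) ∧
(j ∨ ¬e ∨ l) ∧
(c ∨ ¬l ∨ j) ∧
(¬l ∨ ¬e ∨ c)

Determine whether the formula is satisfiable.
Yes

Yes, the formula is satisfiable.

One satisfying assignment is: e=True, l=False, c=False, j=True

Verification: With this assignment, all 12 clauses evaluate to true.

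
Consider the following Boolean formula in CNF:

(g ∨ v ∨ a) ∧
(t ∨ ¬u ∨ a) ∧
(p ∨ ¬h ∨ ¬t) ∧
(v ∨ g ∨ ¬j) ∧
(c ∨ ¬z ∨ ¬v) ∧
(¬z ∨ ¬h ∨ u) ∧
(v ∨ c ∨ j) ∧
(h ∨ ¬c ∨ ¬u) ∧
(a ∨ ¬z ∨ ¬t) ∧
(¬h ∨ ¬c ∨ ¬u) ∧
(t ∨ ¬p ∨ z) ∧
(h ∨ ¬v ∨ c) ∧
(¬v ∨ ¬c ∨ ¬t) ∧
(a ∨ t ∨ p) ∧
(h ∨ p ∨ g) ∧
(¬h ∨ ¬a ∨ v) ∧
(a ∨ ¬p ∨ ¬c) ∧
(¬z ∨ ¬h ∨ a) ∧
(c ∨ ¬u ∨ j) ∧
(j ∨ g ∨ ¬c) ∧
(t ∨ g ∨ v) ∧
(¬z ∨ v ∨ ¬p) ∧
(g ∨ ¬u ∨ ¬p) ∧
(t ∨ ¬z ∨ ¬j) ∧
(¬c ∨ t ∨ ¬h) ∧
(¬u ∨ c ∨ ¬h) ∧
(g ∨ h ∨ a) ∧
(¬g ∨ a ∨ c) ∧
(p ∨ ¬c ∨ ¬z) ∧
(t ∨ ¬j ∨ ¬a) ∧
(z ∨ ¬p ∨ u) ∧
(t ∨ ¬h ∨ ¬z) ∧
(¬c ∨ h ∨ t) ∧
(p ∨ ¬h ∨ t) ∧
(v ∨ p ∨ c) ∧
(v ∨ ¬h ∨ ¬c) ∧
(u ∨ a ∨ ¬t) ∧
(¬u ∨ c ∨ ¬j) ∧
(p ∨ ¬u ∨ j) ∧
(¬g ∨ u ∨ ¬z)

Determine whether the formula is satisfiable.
Yes

Yes, the formula is satisfiable.

One satisfying assignment is: h=False, c=True, g=True, t=True, z=False, v=False, j=False, p=False, u=False, a=True

Verification: With this assignment, all 40 clauses evaluate to true.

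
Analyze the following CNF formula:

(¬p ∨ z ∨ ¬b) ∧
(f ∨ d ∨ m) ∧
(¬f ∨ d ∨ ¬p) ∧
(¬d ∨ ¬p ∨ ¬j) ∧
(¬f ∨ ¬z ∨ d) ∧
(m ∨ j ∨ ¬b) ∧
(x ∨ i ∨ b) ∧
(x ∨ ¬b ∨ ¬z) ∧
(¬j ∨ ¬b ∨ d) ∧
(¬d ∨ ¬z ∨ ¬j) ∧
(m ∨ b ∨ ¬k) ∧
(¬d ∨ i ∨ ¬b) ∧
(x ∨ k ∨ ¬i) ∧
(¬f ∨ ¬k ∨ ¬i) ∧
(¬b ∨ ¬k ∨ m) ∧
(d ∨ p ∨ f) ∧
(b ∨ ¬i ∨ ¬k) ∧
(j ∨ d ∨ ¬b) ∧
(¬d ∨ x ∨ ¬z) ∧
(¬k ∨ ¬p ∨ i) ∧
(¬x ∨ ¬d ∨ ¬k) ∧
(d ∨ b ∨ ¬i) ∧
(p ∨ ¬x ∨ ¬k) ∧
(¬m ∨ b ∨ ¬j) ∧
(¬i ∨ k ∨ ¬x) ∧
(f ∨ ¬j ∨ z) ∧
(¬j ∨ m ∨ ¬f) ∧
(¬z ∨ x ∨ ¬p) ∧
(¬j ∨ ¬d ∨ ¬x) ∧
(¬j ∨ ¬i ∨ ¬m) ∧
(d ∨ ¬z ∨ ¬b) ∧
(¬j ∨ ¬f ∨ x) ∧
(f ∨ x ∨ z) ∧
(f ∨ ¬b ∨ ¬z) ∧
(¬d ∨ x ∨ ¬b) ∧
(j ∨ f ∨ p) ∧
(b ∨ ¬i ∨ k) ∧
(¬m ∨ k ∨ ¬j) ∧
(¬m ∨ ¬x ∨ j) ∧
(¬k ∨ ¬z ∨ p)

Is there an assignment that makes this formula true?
Yes

Yes, the formula is satisfiable.

One satisfying assignment is: d=False, m=False, i=False, x=True, p=False, b=False, j=False, z=False, f=True, k=False

Verification: With this assignment, all 40 clauses evaluate to true.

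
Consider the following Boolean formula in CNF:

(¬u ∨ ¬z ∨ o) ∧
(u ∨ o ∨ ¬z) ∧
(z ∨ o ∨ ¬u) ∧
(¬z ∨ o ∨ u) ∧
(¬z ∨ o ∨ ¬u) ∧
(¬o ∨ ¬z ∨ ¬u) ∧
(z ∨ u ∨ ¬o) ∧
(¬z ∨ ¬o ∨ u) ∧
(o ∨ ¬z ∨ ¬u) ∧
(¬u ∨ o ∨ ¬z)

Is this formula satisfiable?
Yes

Yes, the formula is satisfiable.

One satisfying assignment is: u=False, z=False, o=False

Verification: With this assignment, all 10 clauses evaluate to true.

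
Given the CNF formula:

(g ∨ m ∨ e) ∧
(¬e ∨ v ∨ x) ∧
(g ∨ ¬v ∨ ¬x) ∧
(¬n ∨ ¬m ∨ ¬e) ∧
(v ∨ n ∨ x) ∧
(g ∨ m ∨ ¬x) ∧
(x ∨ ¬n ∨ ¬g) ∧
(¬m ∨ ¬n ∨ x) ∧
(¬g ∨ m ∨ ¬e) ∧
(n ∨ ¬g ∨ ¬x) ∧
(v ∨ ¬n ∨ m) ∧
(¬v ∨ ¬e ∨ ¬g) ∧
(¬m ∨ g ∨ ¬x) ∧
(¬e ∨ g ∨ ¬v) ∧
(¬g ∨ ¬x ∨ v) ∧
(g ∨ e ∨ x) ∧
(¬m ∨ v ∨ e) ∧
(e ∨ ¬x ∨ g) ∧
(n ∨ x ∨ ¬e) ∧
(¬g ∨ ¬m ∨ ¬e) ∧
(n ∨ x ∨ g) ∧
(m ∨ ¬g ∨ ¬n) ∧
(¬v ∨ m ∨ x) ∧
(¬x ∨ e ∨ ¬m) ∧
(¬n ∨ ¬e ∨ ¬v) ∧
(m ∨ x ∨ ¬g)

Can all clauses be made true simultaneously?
Yes

Yes, the formula is satisfiable.

One satisfying assignment is: e=False, g=True, x=False, n=False, m=True, v=True

Verification: With this assignment, all 26 clauses evaluate to true.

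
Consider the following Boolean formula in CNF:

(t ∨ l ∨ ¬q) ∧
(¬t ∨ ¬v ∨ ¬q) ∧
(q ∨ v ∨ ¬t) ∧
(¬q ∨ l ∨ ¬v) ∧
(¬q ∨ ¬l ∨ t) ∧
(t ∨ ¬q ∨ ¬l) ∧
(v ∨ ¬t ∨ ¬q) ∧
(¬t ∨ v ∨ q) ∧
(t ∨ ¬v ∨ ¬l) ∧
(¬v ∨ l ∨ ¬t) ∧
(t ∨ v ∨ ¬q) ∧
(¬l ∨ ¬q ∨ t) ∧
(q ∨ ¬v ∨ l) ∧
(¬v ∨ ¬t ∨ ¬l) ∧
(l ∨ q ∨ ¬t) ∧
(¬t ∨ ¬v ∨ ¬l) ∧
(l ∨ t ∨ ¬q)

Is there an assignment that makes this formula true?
Yes

Yes, the formula is satisfiable.

One satisfying assignment is: t=False, v=False, l=False, q=False

Verification: With this assignment, all 17 clauses evaluate to true.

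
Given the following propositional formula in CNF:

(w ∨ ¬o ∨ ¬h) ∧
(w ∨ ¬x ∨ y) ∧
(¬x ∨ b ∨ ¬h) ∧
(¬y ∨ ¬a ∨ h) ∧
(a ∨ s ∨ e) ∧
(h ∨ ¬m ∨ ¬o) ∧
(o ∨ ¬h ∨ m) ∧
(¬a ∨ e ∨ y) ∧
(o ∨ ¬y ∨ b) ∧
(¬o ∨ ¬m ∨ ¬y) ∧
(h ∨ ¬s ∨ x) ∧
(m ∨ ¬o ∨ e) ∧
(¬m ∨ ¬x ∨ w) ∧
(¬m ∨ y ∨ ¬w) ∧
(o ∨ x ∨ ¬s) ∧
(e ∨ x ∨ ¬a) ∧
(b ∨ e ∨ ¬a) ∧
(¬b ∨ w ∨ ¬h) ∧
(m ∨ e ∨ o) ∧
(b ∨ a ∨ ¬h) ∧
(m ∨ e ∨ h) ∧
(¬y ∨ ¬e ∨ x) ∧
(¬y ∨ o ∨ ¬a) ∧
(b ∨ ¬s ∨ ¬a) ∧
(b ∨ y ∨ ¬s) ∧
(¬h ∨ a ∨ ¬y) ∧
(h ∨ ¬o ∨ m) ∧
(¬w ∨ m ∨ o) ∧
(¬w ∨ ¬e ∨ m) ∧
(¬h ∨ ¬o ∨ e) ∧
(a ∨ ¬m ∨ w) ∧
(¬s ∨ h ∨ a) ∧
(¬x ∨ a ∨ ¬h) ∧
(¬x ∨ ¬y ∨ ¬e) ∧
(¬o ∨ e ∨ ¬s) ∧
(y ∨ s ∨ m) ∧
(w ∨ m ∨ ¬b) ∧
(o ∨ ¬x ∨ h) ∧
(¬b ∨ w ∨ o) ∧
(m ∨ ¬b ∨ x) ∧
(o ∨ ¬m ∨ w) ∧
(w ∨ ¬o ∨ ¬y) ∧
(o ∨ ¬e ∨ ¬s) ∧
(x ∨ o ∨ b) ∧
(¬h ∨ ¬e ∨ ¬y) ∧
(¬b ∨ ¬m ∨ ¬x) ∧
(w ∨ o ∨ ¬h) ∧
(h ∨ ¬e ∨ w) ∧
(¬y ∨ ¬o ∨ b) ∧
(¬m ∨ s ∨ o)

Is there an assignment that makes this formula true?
No

No, the formula is not satisfiable.

No assignment of truth values to the variables can make all 50 clauses true simultaneously.

The formula is UNSAT (unsatisfiable).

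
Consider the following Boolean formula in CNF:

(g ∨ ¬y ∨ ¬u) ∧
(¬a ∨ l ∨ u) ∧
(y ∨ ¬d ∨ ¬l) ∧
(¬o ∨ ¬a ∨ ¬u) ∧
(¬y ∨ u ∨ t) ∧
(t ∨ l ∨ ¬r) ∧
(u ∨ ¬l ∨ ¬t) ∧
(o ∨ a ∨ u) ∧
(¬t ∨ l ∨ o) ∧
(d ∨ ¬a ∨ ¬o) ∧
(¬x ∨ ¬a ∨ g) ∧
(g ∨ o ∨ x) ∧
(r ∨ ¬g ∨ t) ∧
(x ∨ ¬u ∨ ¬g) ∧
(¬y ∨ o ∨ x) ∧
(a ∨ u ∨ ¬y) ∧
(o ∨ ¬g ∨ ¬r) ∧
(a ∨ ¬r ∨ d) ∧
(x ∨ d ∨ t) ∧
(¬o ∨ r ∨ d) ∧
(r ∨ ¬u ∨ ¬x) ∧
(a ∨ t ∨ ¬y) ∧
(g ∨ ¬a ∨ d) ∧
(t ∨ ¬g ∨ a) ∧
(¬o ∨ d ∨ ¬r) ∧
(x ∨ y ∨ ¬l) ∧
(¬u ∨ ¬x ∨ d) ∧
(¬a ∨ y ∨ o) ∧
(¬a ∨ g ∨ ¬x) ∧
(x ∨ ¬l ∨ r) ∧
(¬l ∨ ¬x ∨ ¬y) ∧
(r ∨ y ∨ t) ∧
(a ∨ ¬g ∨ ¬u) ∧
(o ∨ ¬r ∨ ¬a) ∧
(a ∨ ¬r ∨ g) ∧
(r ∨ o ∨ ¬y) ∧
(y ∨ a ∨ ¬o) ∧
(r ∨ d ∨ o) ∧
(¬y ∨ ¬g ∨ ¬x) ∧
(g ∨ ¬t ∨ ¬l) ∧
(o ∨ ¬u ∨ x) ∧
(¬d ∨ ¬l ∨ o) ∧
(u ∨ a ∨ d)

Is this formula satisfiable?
No

No, the formula is not satisfiable.

No assignment of truth values to the variables can make all 43 clauses true simultaneously.

The formula is UNSAT (unsatisfiable).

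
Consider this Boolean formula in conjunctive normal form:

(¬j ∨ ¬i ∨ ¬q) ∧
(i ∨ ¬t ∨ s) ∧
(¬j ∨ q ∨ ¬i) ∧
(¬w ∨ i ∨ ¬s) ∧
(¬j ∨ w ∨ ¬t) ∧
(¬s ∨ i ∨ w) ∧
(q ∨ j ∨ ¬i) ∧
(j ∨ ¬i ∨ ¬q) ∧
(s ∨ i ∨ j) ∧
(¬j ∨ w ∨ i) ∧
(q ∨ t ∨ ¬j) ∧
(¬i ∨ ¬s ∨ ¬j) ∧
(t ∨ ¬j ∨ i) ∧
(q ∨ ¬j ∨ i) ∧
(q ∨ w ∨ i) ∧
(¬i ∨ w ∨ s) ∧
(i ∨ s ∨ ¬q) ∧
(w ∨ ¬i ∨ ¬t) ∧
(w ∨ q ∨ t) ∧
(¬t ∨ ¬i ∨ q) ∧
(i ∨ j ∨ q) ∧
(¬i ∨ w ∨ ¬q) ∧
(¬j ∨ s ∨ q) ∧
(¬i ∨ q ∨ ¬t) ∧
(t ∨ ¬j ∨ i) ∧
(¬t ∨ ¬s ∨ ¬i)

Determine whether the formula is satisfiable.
No

No, the formula is not satisfiable.

No assignment of truth values to the variables can make all 26 clauses true simultaneously.

The formula is UNSAT (unsatisfiable).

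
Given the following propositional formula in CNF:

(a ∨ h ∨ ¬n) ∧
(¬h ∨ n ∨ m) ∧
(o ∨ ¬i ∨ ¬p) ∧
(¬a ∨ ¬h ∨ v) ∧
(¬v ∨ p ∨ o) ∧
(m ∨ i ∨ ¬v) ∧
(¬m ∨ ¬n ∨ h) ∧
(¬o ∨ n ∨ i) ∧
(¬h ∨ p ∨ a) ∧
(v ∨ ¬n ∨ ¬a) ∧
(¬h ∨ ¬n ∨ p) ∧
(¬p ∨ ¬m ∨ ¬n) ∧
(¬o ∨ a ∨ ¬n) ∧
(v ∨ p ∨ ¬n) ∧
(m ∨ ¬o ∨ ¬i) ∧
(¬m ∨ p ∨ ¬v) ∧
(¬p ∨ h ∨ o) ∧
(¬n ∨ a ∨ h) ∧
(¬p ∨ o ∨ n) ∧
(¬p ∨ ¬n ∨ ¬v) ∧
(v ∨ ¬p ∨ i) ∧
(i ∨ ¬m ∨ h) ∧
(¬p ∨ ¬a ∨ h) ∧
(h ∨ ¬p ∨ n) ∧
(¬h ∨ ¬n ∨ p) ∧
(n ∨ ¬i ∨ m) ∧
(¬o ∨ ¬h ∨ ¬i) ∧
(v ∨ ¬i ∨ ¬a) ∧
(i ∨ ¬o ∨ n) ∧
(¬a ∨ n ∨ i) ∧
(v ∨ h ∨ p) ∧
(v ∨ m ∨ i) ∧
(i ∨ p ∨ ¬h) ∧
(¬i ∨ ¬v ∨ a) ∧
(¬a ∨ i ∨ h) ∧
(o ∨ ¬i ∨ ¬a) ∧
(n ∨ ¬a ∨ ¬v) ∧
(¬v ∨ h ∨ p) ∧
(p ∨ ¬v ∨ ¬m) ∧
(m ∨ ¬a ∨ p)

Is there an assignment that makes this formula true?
No

No, the formula is not satisfiable.

No assignment of truth values to the variables can make all 40 clauses true simultaneously.

The formula is UNSAT (unsatisfiable).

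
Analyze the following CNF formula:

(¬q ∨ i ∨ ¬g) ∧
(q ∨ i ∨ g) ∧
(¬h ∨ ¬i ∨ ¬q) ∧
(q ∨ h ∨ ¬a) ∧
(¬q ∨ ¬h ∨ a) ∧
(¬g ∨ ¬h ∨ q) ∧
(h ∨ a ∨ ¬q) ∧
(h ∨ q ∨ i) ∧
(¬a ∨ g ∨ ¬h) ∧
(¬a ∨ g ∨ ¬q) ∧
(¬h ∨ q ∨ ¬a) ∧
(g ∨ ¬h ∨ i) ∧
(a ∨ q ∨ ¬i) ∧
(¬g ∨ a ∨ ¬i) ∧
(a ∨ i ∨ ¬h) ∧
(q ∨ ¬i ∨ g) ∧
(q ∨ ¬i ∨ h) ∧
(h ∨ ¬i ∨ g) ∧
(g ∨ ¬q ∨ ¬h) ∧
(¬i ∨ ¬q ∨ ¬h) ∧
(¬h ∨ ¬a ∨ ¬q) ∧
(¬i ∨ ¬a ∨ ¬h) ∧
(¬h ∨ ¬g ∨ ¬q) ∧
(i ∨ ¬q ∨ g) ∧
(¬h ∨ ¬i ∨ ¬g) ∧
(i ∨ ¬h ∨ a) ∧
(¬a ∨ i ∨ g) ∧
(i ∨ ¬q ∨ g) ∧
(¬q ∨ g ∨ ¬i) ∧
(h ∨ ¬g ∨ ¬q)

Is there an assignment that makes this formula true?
No

No, the formula is not satisfiable.

No assignment of truth values to the variables can make all 30 clauses true simultaneously.

The formula is UNSAT (unsatisfiable).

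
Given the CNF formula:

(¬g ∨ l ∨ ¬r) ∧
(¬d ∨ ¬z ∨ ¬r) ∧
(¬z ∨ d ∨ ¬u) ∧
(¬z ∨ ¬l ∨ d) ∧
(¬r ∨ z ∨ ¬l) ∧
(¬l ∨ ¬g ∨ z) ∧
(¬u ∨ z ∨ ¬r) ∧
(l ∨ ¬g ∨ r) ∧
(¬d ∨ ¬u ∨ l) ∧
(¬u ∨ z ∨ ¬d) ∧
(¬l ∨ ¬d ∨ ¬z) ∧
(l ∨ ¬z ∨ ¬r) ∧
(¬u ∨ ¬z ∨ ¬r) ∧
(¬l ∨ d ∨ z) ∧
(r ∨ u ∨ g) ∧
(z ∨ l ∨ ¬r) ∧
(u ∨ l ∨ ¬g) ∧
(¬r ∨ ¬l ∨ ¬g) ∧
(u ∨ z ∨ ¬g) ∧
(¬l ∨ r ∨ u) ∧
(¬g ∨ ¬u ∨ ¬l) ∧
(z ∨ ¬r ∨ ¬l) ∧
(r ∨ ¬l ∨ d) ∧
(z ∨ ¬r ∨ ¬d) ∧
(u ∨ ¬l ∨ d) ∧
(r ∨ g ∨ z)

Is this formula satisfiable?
No

No, the formula is not satisfiable.

No assignment of truth values to the variables can make all 26 clauses true simultaneously.

The formula is UNSAT (unsatisfiable).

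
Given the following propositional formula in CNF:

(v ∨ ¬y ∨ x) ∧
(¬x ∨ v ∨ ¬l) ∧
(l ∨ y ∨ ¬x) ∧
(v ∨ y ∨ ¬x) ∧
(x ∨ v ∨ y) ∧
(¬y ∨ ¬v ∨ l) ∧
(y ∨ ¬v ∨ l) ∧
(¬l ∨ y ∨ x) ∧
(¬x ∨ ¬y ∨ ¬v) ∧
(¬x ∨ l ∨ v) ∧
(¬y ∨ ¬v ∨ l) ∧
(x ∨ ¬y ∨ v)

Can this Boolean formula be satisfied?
Yes

Yes, the formula is satisfiable.

One satisfying assignment is: v=True, y=True, l=True, x=False

Verification: With this assignment, all 12 clauses evaluate to true.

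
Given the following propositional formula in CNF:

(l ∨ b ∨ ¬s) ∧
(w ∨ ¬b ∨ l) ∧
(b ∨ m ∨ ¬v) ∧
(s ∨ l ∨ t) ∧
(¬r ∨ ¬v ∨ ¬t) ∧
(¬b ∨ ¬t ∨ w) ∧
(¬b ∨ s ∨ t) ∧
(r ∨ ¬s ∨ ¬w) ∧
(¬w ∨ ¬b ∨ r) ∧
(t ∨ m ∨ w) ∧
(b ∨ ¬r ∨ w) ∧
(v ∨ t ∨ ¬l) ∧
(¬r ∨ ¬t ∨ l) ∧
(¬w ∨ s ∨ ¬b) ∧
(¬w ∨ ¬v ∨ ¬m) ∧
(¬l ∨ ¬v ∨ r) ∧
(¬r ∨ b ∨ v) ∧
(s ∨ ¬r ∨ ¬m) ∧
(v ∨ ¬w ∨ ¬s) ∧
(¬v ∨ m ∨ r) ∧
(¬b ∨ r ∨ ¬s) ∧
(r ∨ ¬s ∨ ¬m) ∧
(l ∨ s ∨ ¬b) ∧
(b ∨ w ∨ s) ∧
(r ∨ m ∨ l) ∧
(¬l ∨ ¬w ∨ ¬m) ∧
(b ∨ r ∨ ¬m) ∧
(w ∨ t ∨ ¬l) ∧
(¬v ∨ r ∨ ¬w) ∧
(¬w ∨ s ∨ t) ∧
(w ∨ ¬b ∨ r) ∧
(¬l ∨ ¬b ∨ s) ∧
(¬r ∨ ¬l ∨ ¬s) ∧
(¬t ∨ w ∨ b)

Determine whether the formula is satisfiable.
Yes

Yes, the formula is satisfiable.

One satisfying assignment is: s=False, b=False, l=True, t=True, v=False, m=False, r=False, w=True

Verification: With this assignment, all 34 clauses evaluate to true.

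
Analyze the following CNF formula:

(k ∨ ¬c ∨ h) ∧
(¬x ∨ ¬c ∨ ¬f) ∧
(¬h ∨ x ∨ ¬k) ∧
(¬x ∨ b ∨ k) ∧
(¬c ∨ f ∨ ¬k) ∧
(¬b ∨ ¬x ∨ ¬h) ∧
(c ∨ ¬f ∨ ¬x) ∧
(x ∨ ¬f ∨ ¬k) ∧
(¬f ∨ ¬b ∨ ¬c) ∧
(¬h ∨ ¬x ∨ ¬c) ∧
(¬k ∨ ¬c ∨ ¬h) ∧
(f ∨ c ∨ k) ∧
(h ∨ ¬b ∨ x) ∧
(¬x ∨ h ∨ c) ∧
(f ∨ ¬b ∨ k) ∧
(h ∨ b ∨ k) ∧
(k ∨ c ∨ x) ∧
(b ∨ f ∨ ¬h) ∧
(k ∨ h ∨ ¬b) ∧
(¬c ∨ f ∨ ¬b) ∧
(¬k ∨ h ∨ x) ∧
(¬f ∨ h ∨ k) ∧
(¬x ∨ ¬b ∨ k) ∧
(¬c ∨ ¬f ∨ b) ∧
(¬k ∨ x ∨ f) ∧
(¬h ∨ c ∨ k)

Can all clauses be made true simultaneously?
No

No, the formula is not satisfiable.

No assignment of truth values to the variables can make all 26 clauses true simultaneously.

The formula is UNSAT (unsatisfiable).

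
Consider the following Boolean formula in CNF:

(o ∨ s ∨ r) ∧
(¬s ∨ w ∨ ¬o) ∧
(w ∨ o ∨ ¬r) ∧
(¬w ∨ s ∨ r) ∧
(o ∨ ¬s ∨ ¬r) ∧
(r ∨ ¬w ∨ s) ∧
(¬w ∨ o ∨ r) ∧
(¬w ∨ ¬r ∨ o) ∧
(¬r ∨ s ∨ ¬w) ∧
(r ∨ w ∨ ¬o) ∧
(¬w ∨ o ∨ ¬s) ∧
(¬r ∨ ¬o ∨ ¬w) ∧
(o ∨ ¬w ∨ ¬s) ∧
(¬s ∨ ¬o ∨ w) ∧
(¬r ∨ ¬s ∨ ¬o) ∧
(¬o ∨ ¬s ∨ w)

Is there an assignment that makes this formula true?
Yes

Yes, the formula is satisfiable.

One satisfying assignment is: o=False, r=False, w=False, s=True

Verification: With this assignment, all 16 clauses evaluate to true.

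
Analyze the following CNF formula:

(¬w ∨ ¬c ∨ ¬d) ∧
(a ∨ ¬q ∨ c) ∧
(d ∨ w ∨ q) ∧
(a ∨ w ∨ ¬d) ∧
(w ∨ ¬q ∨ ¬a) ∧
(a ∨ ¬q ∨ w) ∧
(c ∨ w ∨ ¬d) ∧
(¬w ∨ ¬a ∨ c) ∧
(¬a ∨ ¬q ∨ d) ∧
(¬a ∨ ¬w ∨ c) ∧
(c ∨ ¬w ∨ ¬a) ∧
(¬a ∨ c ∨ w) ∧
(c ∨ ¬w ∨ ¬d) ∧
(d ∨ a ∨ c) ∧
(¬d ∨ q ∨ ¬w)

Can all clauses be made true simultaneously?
Yes

Yes, the formula is satisfiable.

One satisfying assignment is: a=True, c=True, w=False, q=False, d=True

Verification: With this assignment, all 15 clauses evaluate to true.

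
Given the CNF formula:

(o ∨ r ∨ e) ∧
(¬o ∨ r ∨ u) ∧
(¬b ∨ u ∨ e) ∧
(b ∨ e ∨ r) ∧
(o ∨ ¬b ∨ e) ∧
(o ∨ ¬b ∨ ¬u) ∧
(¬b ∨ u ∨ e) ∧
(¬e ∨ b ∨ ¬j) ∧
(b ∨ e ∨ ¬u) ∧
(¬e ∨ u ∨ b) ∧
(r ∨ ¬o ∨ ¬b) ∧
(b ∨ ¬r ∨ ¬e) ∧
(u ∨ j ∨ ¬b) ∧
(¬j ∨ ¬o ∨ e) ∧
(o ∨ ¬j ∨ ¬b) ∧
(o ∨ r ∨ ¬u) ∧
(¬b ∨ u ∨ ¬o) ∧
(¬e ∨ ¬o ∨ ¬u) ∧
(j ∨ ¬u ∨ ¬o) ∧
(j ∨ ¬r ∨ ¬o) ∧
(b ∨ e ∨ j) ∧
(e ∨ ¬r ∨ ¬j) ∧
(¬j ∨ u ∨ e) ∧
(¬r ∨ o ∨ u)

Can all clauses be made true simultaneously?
No

No, the formula is not satisfiable.

No assignment of truth values to the variables can make all 24 clauses true simultaneously.

The formula is UNSAT (unsatisfiable).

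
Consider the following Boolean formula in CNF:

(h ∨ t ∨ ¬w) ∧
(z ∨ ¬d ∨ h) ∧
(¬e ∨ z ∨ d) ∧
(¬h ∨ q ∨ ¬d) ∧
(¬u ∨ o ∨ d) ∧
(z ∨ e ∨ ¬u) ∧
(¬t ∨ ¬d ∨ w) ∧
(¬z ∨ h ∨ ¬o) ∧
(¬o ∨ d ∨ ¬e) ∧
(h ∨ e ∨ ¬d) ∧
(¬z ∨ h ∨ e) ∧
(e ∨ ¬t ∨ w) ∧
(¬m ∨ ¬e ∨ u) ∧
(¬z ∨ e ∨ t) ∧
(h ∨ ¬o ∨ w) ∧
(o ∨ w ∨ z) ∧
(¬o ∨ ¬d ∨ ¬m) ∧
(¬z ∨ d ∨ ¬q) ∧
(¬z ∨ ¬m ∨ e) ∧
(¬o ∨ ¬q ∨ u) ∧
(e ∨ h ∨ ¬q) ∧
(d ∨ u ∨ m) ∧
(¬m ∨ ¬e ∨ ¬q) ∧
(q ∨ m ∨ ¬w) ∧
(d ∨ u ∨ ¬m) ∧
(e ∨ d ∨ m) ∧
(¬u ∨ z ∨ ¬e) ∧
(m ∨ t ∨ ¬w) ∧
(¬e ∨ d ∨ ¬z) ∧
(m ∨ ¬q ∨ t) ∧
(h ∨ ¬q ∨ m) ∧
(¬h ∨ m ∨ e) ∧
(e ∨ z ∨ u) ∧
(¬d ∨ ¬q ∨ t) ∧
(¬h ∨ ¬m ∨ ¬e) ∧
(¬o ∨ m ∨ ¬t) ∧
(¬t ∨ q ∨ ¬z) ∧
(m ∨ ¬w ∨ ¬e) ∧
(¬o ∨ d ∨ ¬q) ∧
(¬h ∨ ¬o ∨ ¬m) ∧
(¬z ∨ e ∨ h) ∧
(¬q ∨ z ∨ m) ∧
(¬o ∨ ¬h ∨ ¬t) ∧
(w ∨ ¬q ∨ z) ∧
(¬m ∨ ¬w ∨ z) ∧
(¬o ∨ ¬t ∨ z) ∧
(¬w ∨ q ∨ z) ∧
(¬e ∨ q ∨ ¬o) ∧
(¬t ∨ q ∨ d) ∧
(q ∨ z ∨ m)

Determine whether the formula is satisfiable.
Yes

Yes, the formula is satisfiable.

One satisfying assignment is: w=False, u=False, q=False, t=False, m=False, h=False, z=True, o=False, e=True, d=True

Verification: With this assignment, all 50 clauses evaluate to true.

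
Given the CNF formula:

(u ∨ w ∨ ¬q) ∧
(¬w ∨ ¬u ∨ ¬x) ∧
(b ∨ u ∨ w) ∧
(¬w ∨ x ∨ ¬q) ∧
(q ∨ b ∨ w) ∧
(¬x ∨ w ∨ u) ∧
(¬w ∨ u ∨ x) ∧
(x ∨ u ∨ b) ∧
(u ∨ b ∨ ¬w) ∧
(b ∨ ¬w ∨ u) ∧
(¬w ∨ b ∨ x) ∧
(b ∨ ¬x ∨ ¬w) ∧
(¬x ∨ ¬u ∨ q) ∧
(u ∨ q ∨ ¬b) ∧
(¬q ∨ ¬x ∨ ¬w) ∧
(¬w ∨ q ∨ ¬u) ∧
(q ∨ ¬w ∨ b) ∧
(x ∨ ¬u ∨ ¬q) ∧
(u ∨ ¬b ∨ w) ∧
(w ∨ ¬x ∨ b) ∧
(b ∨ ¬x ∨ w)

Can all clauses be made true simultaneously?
Yes

Yes, the formula is satisfiable.

One satisfying assignment is: w=False, q=False, x=False, b=True, u=True

Verification: With this assignment, all 21 clauses evaluate to true.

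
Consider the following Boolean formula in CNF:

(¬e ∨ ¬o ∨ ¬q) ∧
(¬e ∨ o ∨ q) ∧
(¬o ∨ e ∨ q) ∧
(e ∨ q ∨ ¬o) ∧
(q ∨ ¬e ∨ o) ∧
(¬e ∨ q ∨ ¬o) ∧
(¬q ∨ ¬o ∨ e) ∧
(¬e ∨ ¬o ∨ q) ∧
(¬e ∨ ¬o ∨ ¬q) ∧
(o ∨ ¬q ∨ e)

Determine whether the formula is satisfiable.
Yes

Yes, the formula is satisfiable.

One satisfying assignment is: q=False, e=False, o=False

Verification: With this assignment, all 10 clauses evaluate to true.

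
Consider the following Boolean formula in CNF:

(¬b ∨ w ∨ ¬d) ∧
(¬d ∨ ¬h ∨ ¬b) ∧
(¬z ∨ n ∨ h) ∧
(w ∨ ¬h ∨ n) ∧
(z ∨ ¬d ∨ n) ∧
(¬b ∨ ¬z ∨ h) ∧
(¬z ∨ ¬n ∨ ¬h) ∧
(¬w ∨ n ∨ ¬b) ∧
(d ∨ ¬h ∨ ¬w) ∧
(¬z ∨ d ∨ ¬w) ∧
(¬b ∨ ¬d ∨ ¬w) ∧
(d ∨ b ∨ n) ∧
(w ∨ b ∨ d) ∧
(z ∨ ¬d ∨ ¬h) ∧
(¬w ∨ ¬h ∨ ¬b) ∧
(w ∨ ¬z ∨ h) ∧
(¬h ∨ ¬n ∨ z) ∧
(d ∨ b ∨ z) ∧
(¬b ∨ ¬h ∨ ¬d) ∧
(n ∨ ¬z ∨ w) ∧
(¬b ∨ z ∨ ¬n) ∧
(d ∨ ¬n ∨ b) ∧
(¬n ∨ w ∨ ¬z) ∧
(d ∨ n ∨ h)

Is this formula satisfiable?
Yes

Yes, the formula is satisfiable.

One satisfying assignment is: w=True, d=True, b=False, z=True, h=True, n=False

Verification: With this assignment, all 24 clauses evaluate to true.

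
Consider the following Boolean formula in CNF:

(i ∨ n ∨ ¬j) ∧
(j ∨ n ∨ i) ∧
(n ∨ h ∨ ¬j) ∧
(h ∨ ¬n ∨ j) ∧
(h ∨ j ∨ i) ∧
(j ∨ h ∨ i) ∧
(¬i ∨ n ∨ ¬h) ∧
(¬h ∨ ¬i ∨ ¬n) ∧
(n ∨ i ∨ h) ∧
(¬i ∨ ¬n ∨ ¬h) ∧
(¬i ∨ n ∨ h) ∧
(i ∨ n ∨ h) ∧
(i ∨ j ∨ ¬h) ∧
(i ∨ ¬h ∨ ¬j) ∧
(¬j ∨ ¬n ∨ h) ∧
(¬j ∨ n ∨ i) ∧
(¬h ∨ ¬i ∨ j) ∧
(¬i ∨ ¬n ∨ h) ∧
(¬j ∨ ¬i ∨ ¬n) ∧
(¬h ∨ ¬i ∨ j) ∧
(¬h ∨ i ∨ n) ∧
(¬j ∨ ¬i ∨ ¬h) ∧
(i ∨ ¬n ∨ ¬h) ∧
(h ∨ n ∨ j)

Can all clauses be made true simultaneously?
No

No, the formula is not satisfiable.

No assignment of truth values to the variables can make all 24 clauses true simultaneously.

The formula is UNSAT (unsatisfiable).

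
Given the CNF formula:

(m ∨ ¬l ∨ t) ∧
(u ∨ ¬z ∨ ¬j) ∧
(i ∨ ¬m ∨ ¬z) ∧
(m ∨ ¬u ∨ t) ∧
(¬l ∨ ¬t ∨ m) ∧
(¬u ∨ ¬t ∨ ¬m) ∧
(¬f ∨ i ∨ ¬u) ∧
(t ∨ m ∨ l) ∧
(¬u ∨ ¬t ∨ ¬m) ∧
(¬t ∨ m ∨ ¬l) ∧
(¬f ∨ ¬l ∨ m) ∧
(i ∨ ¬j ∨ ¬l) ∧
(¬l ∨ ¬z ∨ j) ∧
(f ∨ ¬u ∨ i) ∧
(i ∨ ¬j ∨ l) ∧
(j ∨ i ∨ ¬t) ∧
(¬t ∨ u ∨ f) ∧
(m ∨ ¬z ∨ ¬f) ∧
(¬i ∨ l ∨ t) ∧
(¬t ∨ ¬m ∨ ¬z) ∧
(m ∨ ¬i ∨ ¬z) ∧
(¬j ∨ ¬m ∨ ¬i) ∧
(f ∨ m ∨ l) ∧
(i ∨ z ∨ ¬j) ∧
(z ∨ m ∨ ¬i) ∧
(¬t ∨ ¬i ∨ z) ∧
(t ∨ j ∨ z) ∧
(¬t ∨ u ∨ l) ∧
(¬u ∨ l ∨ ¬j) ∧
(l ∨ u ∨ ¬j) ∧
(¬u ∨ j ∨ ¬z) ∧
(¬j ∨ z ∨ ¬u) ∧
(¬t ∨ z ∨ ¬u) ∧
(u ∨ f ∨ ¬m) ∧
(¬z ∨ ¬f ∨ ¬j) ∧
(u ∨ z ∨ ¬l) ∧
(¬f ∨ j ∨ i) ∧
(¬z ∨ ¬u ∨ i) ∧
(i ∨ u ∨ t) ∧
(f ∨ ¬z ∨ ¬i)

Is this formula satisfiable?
No

No, the formula is not satisfiable.

No assignment of truth values to the variables can make all 40 clauses true simultaneously.

The formula is UNSAT (unsatisfiable).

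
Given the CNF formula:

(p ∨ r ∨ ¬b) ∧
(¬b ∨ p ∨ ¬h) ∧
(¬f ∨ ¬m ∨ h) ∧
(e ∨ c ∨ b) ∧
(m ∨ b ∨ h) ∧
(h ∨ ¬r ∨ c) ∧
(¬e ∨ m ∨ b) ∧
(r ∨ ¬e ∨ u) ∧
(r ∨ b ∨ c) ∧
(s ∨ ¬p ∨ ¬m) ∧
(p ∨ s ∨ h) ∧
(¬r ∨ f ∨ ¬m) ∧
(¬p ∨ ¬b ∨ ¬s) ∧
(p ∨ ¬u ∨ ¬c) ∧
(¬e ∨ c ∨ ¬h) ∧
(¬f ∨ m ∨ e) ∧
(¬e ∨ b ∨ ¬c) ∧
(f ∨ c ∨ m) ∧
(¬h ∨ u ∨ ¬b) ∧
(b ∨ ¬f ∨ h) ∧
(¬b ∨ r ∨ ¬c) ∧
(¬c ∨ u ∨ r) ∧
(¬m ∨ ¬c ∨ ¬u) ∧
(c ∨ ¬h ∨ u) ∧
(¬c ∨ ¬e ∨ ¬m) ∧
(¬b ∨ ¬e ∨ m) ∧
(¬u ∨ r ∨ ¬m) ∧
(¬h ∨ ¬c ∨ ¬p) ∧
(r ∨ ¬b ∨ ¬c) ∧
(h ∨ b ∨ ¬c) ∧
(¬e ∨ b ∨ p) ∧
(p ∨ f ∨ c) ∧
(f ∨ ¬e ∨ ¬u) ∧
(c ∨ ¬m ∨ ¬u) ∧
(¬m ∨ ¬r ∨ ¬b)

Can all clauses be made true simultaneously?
Yes

Yes, the formula is satisfiable.

One satisfying assignment is: f=False, h=True, p=False, b=False, s=False, u=False, r=True, m=False, c=True, e=False

Verification: With this assignment, all 35 clauses evaluate to true.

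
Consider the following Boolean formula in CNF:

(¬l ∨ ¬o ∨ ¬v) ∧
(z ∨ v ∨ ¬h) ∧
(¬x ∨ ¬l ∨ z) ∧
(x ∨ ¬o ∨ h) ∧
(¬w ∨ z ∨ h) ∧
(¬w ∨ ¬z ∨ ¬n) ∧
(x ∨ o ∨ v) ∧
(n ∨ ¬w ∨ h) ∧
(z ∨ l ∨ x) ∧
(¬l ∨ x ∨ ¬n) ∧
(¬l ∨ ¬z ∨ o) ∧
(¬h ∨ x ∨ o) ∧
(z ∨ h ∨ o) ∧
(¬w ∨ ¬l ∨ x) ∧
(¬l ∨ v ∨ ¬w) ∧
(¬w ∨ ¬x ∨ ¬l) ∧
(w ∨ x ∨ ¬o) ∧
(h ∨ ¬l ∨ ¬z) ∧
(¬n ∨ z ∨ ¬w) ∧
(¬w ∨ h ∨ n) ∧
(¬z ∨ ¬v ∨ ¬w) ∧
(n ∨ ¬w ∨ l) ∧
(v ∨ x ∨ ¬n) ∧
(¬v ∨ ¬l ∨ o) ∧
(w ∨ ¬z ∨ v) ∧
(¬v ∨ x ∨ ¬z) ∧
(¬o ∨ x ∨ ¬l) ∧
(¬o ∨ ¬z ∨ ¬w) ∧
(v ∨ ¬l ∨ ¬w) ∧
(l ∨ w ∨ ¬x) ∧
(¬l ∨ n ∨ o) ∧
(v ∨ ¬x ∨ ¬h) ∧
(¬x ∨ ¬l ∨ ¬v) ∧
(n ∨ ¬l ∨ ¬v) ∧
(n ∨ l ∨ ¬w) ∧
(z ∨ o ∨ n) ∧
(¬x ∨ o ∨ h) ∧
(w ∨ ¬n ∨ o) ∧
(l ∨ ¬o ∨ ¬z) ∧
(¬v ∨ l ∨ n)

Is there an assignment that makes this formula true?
No

No, the formula is not satisfiable.

No assignment of truth values to the variables can make all 40 clauses true simultaneously.

The formula is UNSAT (unsatisfiable).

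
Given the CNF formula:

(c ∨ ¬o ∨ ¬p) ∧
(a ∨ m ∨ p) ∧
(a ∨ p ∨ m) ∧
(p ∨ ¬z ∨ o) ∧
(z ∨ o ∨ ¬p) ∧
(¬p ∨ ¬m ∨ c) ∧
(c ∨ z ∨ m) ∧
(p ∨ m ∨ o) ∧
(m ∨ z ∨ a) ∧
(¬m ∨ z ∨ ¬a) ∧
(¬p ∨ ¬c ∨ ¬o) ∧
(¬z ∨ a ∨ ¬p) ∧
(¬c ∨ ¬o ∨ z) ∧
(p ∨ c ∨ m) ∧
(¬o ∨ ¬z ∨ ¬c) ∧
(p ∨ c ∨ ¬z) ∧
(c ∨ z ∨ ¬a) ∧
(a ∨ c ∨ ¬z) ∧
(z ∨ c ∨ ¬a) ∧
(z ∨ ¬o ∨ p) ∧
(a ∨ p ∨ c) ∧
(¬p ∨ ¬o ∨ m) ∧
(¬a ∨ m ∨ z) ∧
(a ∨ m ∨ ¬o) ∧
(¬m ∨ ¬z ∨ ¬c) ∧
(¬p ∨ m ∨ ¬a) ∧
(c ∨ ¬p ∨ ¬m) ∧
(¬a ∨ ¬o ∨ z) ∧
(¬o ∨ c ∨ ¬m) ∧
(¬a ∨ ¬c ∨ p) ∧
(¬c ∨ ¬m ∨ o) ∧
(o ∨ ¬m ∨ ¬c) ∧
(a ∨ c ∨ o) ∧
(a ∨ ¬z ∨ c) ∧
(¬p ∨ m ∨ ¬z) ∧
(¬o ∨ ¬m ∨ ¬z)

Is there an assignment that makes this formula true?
No

No, the formula is not satisfiable.

No assignment of truth values to the variables can make all 36 clauses true simultaneously.

The formula is UNSAT (unsatisfiable).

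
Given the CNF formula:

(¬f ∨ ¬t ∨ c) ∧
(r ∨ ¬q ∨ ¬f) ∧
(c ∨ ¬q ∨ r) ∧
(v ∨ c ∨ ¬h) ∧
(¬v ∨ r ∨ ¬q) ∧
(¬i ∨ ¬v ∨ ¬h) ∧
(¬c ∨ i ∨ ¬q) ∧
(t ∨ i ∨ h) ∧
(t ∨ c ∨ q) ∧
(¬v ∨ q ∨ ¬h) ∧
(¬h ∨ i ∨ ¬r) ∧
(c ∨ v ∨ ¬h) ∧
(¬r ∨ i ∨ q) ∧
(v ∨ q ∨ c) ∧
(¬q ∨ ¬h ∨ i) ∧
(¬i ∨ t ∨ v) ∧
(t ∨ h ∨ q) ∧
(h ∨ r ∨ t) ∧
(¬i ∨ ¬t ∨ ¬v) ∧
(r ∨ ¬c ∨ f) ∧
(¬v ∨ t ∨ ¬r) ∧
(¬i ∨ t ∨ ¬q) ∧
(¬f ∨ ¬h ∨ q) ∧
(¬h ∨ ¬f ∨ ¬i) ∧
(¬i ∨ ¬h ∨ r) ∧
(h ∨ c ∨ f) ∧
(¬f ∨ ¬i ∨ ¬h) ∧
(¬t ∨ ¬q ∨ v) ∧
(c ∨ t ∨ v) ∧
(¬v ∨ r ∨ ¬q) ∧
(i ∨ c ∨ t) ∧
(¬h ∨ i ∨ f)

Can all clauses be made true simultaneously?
Yes

Yes, the formula is satisfiable.

One satisfying assignment is: i=False, r=False, q=False, f=True, c=True, t=True, v=False, h=False

Verification: With this assignment, all 32 clauses evaluate to true.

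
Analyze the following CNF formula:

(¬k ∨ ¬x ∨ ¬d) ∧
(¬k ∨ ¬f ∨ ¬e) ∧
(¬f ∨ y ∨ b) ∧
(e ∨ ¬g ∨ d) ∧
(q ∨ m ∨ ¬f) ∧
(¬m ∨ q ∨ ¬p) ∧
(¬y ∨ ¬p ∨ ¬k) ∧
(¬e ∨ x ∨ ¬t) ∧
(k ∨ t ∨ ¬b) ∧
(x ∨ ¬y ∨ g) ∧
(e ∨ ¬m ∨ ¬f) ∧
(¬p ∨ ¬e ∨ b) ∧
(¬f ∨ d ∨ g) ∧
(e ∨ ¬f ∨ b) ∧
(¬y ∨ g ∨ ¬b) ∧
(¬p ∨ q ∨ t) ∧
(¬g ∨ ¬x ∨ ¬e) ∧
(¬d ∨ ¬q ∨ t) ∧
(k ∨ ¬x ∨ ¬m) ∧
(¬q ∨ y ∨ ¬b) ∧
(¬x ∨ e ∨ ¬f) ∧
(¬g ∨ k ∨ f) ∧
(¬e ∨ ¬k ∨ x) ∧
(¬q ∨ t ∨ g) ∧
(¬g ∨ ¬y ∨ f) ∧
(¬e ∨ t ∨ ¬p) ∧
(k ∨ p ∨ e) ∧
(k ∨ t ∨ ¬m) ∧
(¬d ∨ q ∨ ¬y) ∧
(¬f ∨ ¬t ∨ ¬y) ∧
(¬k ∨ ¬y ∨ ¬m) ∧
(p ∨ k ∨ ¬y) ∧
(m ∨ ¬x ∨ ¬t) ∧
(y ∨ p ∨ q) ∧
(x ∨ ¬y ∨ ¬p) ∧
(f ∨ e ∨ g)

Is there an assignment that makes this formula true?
Yes

Yes, the formula is satisfiable.

One satisfying assignment is: y=True, g=False, t=False, b=False, f=False, d=False, e=True, q=False, k=True, p=False, m=False, x=True

Verification: With this assignment, all 36 clauses evaluate to true.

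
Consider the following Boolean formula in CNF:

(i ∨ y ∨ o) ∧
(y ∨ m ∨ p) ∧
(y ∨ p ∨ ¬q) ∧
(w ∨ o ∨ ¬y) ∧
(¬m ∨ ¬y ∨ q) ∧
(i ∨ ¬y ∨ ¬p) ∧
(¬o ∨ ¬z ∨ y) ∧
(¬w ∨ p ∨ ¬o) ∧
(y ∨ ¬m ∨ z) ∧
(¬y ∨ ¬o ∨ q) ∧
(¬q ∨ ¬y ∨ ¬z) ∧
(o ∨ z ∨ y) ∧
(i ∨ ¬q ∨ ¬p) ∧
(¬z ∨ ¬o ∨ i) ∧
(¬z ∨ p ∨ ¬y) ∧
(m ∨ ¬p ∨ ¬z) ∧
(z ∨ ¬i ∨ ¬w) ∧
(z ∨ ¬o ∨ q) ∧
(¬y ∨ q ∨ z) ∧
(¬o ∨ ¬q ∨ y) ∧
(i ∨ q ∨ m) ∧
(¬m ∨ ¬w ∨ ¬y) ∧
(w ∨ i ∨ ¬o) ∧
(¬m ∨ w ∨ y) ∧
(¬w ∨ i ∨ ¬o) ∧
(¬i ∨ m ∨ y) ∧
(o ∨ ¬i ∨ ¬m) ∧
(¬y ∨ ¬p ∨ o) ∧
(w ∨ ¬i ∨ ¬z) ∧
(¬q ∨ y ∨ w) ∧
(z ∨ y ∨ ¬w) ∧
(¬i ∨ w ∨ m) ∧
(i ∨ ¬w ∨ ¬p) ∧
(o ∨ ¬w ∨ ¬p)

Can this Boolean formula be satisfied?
Yes

Yes, the formula is satisfiable.

One satisfying assignment is: o=False, m=False, z=False, y=True, p=False, i=False, w=True, q=True

Verification: With this assignment, all 34 clauses evaluate to true.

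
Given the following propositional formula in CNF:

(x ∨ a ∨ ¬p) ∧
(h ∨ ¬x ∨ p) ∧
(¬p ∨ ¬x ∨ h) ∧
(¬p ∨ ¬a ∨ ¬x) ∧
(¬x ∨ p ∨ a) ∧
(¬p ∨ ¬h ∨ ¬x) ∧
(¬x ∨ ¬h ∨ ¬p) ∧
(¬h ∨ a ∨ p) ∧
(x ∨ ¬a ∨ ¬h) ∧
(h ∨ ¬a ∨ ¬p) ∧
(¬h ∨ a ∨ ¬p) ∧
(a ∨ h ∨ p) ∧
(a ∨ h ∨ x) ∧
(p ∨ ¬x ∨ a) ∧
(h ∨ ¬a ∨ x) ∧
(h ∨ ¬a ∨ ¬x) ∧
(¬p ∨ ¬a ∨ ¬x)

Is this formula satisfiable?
Yes

Yes, the formula is satisfiable.

One satisfying assignment is: x=True, p=False, h=True, a=True

Verification: With this assignment, all 17 clauses evaluate to true.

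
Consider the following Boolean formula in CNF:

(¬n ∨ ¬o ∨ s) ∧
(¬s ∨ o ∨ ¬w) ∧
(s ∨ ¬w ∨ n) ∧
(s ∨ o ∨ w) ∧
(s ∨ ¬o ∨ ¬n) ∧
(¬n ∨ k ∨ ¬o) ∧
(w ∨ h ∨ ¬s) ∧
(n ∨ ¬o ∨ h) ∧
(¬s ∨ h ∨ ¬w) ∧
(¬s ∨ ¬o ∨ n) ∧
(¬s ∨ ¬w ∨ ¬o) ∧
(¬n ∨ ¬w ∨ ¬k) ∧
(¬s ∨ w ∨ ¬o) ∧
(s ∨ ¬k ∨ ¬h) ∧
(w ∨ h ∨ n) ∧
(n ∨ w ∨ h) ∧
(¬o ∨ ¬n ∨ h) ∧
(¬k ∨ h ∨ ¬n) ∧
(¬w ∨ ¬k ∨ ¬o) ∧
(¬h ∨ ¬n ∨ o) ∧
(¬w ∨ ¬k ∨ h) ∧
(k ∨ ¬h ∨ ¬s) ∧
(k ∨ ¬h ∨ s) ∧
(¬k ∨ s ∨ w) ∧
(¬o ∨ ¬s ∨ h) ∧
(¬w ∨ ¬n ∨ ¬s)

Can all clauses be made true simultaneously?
Yes

Yes, the formula is satisfiable.

One satisfying assignment is: h=False, n=True, k=False, o=False, s=False, w=True

Verification: With this assignment, all 26 clauses evaluate to true.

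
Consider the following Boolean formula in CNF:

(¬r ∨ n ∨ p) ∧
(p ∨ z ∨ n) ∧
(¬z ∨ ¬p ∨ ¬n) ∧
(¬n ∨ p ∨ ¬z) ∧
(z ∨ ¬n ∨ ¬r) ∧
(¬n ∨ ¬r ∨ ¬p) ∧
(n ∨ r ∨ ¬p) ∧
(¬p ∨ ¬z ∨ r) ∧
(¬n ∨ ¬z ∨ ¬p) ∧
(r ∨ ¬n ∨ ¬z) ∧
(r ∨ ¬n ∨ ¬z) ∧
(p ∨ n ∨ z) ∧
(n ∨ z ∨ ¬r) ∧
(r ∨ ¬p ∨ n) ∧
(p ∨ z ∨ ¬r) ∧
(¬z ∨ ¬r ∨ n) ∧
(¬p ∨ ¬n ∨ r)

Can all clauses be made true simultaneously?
Yes

Yes, the formula is satisfiable.

One satisfying assignment is: z=False, r=False, p=False, n=True

Verification: With this assignment, all 17 clauses evaluate to true.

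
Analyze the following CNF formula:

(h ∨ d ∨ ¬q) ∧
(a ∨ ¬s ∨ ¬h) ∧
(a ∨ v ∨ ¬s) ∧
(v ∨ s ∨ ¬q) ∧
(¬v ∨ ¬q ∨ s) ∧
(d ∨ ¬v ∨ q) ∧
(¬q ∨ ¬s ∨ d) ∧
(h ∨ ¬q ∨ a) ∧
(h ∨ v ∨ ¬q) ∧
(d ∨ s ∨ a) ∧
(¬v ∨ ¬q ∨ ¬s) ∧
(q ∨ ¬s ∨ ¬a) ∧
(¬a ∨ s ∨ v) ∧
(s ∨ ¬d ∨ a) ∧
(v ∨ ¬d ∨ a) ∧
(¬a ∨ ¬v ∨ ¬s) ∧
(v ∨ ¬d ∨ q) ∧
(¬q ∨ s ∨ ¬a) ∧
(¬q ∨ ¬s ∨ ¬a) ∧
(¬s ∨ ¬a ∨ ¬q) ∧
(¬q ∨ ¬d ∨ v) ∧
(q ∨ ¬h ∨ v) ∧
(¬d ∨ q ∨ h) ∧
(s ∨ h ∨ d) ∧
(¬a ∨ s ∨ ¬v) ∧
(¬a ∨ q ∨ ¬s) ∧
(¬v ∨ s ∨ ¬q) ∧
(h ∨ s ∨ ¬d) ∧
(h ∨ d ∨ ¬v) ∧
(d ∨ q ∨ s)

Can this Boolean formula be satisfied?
No

No, the formula is not satisfiable.

No assignment of truth values to the variables can make all 30 clauses true simultaneously.

The formula is UNSAT (unsatisfiable).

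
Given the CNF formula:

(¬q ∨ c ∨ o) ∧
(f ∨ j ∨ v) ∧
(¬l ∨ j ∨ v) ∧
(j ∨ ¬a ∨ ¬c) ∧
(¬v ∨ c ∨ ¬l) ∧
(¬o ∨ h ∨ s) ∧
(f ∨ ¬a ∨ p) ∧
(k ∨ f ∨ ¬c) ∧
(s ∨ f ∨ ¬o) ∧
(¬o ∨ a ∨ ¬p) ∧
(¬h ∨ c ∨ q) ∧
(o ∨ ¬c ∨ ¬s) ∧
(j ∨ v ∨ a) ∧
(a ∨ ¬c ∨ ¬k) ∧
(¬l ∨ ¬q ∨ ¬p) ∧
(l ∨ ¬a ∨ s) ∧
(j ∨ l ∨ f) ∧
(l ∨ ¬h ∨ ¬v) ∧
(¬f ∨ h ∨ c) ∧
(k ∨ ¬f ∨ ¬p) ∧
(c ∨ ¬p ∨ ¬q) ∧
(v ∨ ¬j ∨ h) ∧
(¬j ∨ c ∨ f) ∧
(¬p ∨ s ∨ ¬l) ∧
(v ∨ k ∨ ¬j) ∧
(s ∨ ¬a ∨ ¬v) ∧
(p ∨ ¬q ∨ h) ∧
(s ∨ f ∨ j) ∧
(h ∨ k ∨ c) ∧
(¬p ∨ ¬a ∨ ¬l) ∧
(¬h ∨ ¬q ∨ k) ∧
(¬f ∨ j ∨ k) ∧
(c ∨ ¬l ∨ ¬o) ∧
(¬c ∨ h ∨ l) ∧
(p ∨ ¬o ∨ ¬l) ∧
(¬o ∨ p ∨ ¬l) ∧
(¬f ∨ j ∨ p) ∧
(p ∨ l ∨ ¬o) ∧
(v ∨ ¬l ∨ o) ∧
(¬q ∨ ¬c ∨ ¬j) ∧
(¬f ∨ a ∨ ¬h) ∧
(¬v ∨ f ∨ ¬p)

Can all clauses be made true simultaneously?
Yes

Yes, the formula is satisfiable.

One satisfying assignment is: o=False, v=True, q=False, j=True, l=True, k=False, p=False, c=True, s=False, h=False, a=False, f=True

Verification: With this assignment, all 42 clauses evaluate to true.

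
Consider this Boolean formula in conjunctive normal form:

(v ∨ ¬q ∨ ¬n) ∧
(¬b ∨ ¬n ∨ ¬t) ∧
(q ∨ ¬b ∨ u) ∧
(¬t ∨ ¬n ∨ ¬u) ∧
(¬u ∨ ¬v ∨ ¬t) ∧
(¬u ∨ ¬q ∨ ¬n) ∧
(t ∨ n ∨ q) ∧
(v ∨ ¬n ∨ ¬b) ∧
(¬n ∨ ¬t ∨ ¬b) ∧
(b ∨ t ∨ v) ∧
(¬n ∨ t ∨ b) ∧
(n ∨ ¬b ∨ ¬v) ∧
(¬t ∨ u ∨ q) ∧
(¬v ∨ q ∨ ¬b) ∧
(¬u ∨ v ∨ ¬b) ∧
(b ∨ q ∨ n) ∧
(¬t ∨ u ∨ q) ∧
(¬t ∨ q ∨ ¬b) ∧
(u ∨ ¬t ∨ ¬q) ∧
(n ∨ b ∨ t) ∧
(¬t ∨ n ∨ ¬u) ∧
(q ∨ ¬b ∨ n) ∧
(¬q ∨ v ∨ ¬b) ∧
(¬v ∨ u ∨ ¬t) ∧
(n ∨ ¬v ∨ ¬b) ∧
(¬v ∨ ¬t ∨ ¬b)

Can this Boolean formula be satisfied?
Yes

Yes, the formula is satisfiable.

One satisfying assignment is: n=True, v=True, u=False, b=True, t=False, q=True

Verification: With this assignment, all 26 clauses evaluate to true.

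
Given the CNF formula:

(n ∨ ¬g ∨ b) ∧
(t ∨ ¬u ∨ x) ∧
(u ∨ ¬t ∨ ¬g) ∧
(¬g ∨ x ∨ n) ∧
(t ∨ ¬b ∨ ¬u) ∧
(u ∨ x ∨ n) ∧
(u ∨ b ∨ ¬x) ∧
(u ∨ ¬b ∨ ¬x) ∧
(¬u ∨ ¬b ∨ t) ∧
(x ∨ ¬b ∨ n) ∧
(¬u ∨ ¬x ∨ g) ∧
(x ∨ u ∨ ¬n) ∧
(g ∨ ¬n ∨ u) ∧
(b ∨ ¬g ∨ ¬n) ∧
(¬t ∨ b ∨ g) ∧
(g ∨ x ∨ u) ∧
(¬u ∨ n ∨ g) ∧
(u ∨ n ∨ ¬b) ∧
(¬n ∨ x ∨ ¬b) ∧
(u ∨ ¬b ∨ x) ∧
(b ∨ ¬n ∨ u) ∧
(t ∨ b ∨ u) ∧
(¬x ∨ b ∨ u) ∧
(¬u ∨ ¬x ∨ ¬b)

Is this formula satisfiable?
No

No, the formula is not satisfiable.

No assignment of truth values to the variables can make all 24 clauses true simultaneously.

The formula is UNSAT (unsatisfiable).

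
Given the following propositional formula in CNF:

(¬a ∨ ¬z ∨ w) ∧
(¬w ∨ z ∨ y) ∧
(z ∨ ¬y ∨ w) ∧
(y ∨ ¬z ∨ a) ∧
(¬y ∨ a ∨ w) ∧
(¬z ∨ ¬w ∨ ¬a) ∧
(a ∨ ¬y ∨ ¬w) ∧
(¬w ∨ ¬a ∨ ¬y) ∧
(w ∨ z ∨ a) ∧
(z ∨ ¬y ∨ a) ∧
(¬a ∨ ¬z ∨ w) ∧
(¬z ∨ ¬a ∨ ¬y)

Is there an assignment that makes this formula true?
Yes

Yes, the formula is satisfiable.

One satisfying assignment is: a=True, y=False, z=False, w=False

Verification: With this assignment, all 12 clauses evaluate to true.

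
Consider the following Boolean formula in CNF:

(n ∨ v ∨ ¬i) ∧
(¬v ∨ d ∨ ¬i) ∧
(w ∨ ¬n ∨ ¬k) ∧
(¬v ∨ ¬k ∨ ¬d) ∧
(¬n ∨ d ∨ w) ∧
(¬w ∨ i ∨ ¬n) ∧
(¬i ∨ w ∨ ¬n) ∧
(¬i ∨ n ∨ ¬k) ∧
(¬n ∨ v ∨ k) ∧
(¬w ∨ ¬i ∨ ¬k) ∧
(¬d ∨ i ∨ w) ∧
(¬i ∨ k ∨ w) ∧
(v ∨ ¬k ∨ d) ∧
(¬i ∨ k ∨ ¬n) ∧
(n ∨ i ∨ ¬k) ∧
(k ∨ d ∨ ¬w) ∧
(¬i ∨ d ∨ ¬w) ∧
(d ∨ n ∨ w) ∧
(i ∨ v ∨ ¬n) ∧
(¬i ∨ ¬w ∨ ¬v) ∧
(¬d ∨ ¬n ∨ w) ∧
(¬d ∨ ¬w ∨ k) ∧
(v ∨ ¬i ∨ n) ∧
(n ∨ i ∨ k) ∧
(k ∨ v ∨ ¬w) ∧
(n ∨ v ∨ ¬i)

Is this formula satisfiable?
No

No, the formula is not satisfiable.

No assignment of truth values to the variables can make all 26 clauses true simultaneously.

The formula is UNSAT (unsatisfiable).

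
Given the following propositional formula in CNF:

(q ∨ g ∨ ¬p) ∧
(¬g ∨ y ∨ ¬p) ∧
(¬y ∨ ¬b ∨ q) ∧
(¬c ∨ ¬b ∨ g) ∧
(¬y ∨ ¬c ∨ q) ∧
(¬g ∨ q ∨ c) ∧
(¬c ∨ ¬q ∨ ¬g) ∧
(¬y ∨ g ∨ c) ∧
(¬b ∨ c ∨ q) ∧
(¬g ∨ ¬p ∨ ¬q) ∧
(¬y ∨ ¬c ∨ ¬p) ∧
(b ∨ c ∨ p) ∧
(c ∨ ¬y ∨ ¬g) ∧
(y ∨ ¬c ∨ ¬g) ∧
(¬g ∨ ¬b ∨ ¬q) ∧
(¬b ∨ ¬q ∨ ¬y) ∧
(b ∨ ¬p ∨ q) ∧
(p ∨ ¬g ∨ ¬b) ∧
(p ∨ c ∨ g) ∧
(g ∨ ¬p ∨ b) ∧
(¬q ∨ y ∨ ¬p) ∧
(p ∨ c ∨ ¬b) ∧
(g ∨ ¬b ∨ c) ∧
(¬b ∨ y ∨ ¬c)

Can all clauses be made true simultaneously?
Yes

Yes, the formula is satisfiable.

One satisfying assignment is: y=False, q=False, c=True, g=False, b=False, p=False

Verification: With this assignment, all 24 clauses evaluate to true.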